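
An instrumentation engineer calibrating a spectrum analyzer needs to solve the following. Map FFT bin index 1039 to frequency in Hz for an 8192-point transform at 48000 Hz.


Frequency of DFT bin k:
f_k = k * fs / N
    = 1039 * 48000 / 8192
    = 49872000 / 8192
    = 6087.891 Hz

6087.891 Hz


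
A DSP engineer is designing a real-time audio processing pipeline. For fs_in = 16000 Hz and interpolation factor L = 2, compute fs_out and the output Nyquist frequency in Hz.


Step 1 — output sample rate after interpolation by L:
fs_out = L * fs_in = 2 * 16000 = 32000 Hz

Step 2 — Nyquist frequency of the output stream:
f_Nyq = fs_out / 2 = 32000 / 2 = 16000.0 Hz

fs_out = 32000 Hz; f_Nyquist = 16000.0 Hz


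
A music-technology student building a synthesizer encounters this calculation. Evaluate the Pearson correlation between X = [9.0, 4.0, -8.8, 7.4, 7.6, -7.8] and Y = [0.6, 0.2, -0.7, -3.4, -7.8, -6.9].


Pearson correlation coefficient (population):
r = cov(X,Y) / (std(X) * std(Y))
Mean X = 1.9, Mean Y = -3.0
Cov(X,Y) = 2.656667
Std(X) = 7.372697, Std(Y) = 3.339162
r = 0.1079

0.1079


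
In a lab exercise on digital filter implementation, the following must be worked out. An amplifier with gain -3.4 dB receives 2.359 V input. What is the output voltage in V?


Output voltage from dB gain:
V_out = V_in * 10^(gain_dB / 20)
      = 2.359 * 10^(-3.4 / 20)
      = 2.359 * 0.676083
      = 1.5949 V

1.5949 V


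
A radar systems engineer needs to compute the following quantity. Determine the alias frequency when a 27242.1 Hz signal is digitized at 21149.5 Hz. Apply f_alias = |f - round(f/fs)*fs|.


Compute the nearest integer multiple of fs to the signal:
n = round(27242.1 / 21149.5) = 1
f_alias = |27242.1 - 1 * 21149.5|
        = |27242.1 - 21149.5|
        = 6092.6 Hz

6092.6


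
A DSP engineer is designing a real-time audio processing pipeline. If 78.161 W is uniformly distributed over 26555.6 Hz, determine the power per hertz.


Power spectral density:
PSD = P / BW
    = 78.161 / 26555.6
    = 0.0029433 W/Hz

0.0029433 W/Hz


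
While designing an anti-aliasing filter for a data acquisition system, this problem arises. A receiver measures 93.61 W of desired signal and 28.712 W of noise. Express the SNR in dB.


SNR in decibels:
SNR = 10 * log10(Ps / Pn)
    = 10 * log10(93.61 / 28.712)
    = 10 * log10(3.2603)
    = 10 * 0.5133
    = 5.13 dB

5.13 dB


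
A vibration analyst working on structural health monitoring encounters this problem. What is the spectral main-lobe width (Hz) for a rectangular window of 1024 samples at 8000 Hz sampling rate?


Main lobe width for a rectangular window:
Width = 2 * fs / N
      = 2 * 8000 / 1024
      = 16000 / 1024
      = 15.625 Hz

15.625 Hz


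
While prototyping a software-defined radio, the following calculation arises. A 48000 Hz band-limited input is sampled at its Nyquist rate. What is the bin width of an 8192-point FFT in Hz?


Step 1 — Nyquist sampling rate:
fs = 2 * fmax = 2 * 48000 = 96000 Hz

Step 2 — DFT bin spacing:
df = fs / N = 96000 / 8192 = 11.7188 Hz

11.7188 Hz


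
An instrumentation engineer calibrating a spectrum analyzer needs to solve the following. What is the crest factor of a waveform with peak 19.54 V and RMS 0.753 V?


Crest factor is the ratio of peak to RMS:
CF = V_peak / V_rms
   = 19.54 / 0.753
   = 25.9495

25.9495


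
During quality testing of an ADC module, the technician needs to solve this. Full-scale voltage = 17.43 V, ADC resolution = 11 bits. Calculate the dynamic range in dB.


Dynamic range from full-scale to LSB:
V_min = V_max / 2^bits = 17.43 / 2^11
DR = 20 * log10(V_max / V_min)
   = 20 * log10(2^11)
   = 20 * 11 * log10(2)
   = 66.23 dB

66.23 dB


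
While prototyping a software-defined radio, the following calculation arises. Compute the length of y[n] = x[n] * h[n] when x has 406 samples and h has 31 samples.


Linear convolution output length:
L = N + M - 1
  = 406 + 31 - 1
  = 436 samples

436


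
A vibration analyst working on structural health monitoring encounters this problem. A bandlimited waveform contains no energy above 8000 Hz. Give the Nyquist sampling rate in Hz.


The Nyquist rate is twice the maximum frequency component.
fs_min = 2 * fmax
      = 2 * 8000
      = 16000 Hz

16000


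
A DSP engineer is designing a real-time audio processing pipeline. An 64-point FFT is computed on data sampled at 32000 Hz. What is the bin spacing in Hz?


DFT frequency resolution:
df = fs / N
   = 32000 / 64
   = 500.0 Hz

500.0 Hz


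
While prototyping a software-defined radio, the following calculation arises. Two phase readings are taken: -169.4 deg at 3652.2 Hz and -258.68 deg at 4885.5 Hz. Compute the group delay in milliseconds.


Group delay from phase difference:
tau = -d(phi)/d(omega)
d(phi) = -89.28 deg = -1.55823 rad
d(omega) = 2*pi*(4885.5 - 3652.2) = 7749.0524 rad/s
tau = -(-1.55823) / 7749.0524
    = 0.2011 ms

0.2011 ms


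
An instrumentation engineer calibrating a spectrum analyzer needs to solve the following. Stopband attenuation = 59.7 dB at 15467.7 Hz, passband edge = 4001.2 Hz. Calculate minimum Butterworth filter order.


Butterworth filter order formula:
n = log10(10^(A/10) - 1) / (2 * log10(f_stop/f_pass))
10^(59.7/10) - 1 = 933253.3008
f_stop/f_pass = 15467.7 / 4001.2 = 3.8658
n = 5.0831 -> ceil = 6

6


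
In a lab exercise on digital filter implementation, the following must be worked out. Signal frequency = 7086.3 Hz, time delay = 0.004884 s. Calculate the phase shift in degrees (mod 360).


Phase shift from frequency and time delay:
phi = 360 * f * t_delay
    = 360 * 7086.3 * 0.004884
    = 12459.42 degrees
    mod 360 = 219.42 degrees

219.42 degrees


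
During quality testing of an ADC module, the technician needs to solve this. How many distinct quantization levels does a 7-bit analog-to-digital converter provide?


Number of quantization levels = 2^N
= 2^7
= 128

128


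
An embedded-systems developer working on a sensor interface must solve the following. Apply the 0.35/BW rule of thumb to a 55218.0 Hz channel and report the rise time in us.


Rise time from bandwidth relationship:
tr = 0.35 / BW
   = 0.35 / 55218.0
   = 6.338512804e-06 s
   = 6.3385 us

6.3385 us


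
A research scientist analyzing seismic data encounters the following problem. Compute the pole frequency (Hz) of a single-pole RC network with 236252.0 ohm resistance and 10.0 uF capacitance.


Cutoff frequency of a first-order RC filter:
fc = 1 / (2 * pi * R * C)
C = 10.0 uF = 1e-05 F
fc = 1 / (2 * pi * 236252.0 * 1e-05)
   = 1 / 14.844150951918
   = 0.067367 Hz

0.067367 Hz


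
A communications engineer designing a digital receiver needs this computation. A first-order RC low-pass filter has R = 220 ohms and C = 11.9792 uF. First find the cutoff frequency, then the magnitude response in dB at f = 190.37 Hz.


Step 1 — cutoff frequency:
fc = 1 / (2*pi*R*C)
C = 11.9792 uF = 1.19792e-05 F
fc = 1 / (2*pi*220*1.19792e-05)
   = 60.3906 Hz

Step 2 — magnitude at f = 190.37 Hz:
|H(f)| = 1 / sqrt(1 + (f/fc)^2)
f/fc = 190.37 / 60.3906 = 3.152312
|H| = 1 / sqrt(1 + 9.937071) = 0.3023775
|H|_dB = 20*log10(0.3023775) = -10.39 dB

fc = 60.3906 Hz; |H(190.37 Hz)| = -10.39 dB


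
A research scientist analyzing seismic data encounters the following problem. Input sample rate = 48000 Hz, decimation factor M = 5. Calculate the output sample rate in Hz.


Decimation reduces the sample rate:
fs_out = fs_in / M
       = 48000 / 5
       = 9600.0 Hz

9600.0 Hz


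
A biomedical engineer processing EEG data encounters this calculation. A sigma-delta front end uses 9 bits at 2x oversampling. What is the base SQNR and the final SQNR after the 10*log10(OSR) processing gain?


Step 1 — baseline SQNR at Nyquist:
SQNR_base = 6.02*N + 1.76
          = 6.02*9 + 1.76
          = 55.94 dB

Step 2 — oversampling processing gain:
G = 10*log10(OSR) = 10*log10(2) = 3.01 dB

Step 3 — total:
SQNR_total = 55.94 + 3.01 = 58.95 dB

Base SQNR = 55.94 dB; oversampled SQNR = 58.95 dB


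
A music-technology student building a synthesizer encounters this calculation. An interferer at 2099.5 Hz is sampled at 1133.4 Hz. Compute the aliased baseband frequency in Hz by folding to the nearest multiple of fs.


Compute the nearest integer multiple of fs to the signal:
n = round(2099.5 / 1133.4) = 2
f_alias = |2099.5 - 2 * 1133.4|
        = |2099.5 - 2266.8|
        = 167.3 Hz

167.3


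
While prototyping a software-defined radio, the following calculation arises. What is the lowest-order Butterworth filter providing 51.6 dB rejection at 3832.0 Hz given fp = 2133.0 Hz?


Butterworth filter order formula:
n = log10(10^(A/10) - 1) / (2 * log10(f_stop/f_pass))
10^(51.6/10) - 1 = 144542.9771
f_stop/f_pass = 3832.0 / 2133.0 = 1.7965
n = 10.1401 -> ceil = 11

11


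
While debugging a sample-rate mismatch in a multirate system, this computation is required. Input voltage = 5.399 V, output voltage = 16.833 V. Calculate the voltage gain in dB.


Voltage gain in dB:
G = 20 * log10(Vout / Vin)
  = 20 * log10(16.833 / 5.399)
  = 20 * log10(3.1178)
  = 20 * 0.493848
  = 9.88 dB

9.88 dB


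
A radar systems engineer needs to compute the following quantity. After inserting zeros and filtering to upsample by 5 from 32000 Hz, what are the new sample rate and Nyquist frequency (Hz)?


Step 1 — output sample rate after interpolation by L:
fs_out = L * fs_in = 5 * 32000 = 160000 Hz

Step 2 — Nyquist frequency of the output stream:
f_Nyq = fs_out / 2 = 160000 / 2 = 80000.0 Hz

fs_out = 160000 Hz; f_Nyquist = 80000.0 Hz


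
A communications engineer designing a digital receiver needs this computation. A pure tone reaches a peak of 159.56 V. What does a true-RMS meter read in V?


RMS voltage for a sinusoidal waveform:
V_rms = V_peak / sqrt(2)
      = 159.56 / 1.414214
      = 112.826 V

112.826 V


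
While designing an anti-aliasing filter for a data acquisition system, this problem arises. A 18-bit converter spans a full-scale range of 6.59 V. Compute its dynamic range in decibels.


Dynamic range from full-scale to LSB:
V_min = V_max / 2^bits = 6.59 / 2^18
DR = 20 * log10(V_max / V_min)
   = 20 * log10(2^18)
   = 20 * 18 * log10(2)
   = 108.37 dB

108.37 dB


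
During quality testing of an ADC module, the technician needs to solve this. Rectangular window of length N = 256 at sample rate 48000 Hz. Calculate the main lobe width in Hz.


Main lobe width for a rectangular window:
Width = 2 * fs / N
      = 2 * 48000 / 256
      = 96000 / 256
      = 375.0 Hz

375.0 Hz


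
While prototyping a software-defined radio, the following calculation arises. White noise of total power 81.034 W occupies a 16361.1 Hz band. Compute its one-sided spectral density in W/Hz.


Power spectral density:
PSD = P / BW
    = 81.034 / 16361.1
    = 0.00495285 W/Hz

0.00495285 W/Hz


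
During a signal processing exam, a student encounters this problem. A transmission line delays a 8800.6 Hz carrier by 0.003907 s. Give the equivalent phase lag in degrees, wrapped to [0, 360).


Phase shift from frequency and time delay:
phi = 360 * f * t_delay
    = 360 * 8800.6 * 0.003907
    = 12378.22 degrees
    mod 360 = 138.22 degrees

138.22 degrees


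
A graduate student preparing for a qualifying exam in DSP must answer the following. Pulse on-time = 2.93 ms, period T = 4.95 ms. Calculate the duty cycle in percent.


Duty cycle as a percentage:
DC = (t_on / T) * 100
   = (2.93 / 4.95) * 100
   = 0.591919 * 100
   = 59.19 %

59.19 %


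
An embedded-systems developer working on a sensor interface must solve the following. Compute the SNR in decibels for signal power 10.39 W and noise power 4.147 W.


SNR in decibels:
SNR = 10 * log10(Ps / Pn)
    = 10 * log10(10.39 / 4.147)
    = 10 * log10(2.5054)
    = 10 * 0.3989
    = 3.99 dB

3.99 dB


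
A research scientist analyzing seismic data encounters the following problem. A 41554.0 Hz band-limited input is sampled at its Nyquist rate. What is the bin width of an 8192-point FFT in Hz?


Step 1 — Nyquist sampling rate:
fs = 2 * fmax = 2 * 41554.0 = 83108.0 Hz

Step 2 — DFT bin spacing:
df = fs / N = 83108.0 / 8192 = 10.145 Hz

10.145 Hz


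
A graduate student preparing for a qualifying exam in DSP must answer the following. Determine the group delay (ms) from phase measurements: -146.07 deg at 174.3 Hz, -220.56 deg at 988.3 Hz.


Group delay from phase difference:
tau = -d(phi)/d(omega)
d(phi) = -74.49 deg = -1.300096 rad
d(omega) = 2*pi*(988.3 - 174.3) = 5114.5128 rad/s
tau = -(-1.300096) / 5114.5128
    = 0.2542 ms

0.2542 ms


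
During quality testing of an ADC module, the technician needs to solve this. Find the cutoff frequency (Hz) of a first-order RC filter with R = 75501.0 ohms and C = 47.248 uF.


Cutoff frequency of a first-order RC filter:
fc = 1 / (2 * pi * R * C)
C = 47.248 uF = 4.7248e-05 F
fc = 1 / (2 * pi * 75501.0 * 4.7248e-05)
   = 1 / 22.413826292158
   = 0.044615 Hz

0.044615 Hz


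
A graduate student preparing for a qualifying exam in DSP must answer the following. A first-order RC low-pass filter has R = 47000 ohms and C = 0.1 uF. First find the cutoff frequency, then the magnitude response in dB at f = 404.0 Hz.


Step 1 — cutoff frequency:
fc = 1 / (2*pi*R*C)
C = 0.1 uF = 1e-07 F
fc = 1 / (2*pi*47000*1e-07)
   = 33.8628 Hz

Step 2 — magnitude at f = 404.0 Hz:
|H(f)| = 1 / sqrt(1 + (f/fc)^2)
f/fc = 404.0 / 33.8628 = 11.930496
|H| = 1 / sqrt(1 + 142.336735) = 0.0835259
|H|_dB = 20*log10(0.0835259) = -21.56 dB

fc = 33.8628 Hz; |H(404.0 Hz)| = -21.56 dB


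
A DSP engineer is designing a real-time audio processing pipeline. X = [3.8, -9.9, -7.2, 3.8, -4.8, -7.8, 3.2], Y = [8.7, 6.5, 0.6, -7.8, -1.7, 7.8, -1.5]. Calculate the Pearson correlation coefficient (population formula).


Pearson correlation coefficient (population):
r = cov(X,Y) / (std(X) * std(Y))
Mean X = -2.7, Mean Y = 1.8
Cov(X,Y) = -12.672857
Std(X) = 5.62926, Std(Y) = 5.637122
r = -0.3994

-0.3994


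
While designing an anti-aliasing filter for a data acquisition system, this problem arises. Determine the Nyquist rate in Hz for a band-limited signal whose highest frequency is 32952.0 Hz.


The Nyquist rate is twice the maximum frequency component.
fs_min = 2 * fmax
      = 2 * 32952.0
      = 65904.0 Hz

65904.0


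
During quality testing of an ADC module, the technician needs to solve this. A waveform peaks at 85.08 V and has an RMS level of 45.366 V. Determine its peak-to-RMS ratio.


Crest factor is the ratio of peak to RMS:
CF = V_peak / V_rms
   = 85.08 / 45.366
   = 1.8754

1.8754


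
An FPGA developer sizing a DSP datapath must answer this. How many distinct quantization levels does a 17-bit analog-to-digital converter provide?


Number of quantization levels = 2^N
= 2^17
= 131072

131072


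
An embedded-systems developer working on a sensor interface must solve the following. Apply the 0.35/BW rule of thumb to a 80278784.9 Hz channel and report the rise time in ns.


Rise time from bandwidth relationship:
tr = 0.35 / BW
   = 0.35 / 80278784.9
   = 4.359806896e-09 s
   = 4.3598 ns

4.3598 ns


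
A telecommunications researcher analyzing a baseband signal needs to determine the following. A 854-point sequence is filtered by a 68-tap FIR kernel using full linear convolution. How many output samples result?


Linear convolution output length:
L = N + M - 1
  = 854 + 68 - 1
  = 921 samples

921


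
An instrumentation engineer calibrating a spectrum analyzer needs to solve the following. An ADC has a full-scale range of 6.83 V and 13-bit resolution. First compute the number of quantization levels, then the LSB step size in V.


Step 1 — number of quantization levels:
L = 2^N = 2^13 = 8192

Step 2 — LSB step size:
delta = Vfs / L
      = 6.83 / 8192
      = 0.00083374 V

Levels = 8192; step size = 0.00083374 V


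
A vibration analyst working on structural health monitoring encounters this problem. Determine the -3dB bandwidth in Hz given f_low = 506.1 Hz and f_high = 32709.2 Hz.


Bandwidth is the difference of -3dB frequencies:
BW = f_high - f_low
   = 32709.2 - 506.1
   = 32203.1 Hz

32203.1 Hz


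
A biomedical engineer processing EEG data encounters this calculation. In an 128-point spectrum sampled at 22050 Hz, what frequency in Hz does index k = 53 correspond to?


Frequency of DFT bin k:
f_k = k * fs / N
    = 53 * 22050 / 128
    = 1168650 / 128
    = 9130.078 Hz

9130.078 Hz


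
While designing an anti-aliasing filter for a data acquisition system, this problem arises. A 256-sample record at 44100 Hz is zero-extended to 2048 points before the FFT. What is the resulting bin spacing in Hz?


Frequency resolution after zero-padding:
N_padded = 256 * 8 = 2048
df = fs / N_padded
   = 44100 / 2048
   = 21.5332 Hz

21.5332 Hz


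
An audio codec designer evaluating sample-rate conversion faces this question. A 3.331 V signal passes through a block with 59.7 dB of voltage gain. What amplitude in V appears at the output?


Output voltage from dB gain:
V_out = V_in * 10^(gain_dB / 20)
      = 3.331 * 10^(59.7 / 20)
      = 3.331 * 966.050879
      = 3217.9155 V

3217.9155 V


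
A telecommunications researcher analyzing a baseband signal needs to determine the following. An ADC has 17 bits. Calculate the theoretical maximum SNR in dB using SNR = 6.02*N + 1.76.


Theoretical SNR for a full-scale sinusoid:
SNR = 6.02 * N + 1.76
    = 6.02 * 17 + 1.76
    = 102.34 + 1.76
    = 104.1 dB

104.1 dB


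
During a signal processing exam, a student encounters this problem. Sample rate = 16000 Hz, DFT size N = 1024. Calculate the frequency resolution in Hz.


DFT frequency resolution:
df = fs / N
   = 16000 / 1024
   = 15.625 Hz

15.625 Hz


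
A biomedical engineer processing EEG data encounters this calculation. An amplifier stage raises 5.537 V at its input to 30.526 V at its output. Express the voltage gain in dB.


Voltage gain in dB:
G = 20 * log10(Vout / Vin)
  = 20 * log10(30.526 / 5.537)
  = 20 * log10(5.513094)
  = 20 * 0.741395
  = 14.83 dB

14.83 dB


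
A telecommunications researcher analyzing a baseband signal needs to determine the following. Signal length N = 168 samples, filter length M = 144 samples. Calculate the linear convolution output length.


Linear convolution output length:
L = N + M - 1
  = 168 + 144 - 1
  = 311 samples

311


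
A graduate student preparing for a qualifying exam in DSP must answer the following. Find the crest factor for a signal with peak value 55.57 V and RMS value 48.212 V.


Crest factor is the ratio of peak to RMS:
CF = V_peak / V_rms
   = 55.57 / 48.212
   = 1.1526

1.1526


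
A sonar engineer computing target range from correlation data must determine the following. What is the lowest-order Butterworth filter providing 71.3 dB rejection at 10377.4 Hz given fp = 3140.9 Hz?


Butterworth filter order formula:
n = log10(10^(A/10) - 1) / (2 * log10(f_stop/f_pass))
10^(71.3/10) - 1 = 13489627.8259
f_stop/f_pass = 10377.4 / 3140.9 = 3.304
n = 6.8685 -> ceil = 7

7


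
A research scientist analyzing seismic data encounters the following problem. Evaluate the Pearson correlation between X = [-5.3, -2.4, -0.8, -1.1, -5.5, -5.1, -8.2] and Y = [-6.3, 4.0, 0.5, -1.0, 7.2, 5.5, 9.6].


Pearson correlation coefficient (population):
r = cov(X,Y) / (std(X) * std(Y))
Mean X = -4.0571, Mean Y = 2.7857
Cov(X,Y) = -6.109388
Std(X) = 2.506481, Std(Y) = 5.026623
r = -0.4849

-0.4849


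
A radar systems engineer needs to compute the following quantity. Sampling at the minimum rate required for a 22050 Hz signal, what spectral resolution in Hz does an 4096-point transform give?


Step 1 — Nyquist sampling rate:
fs = 2 * fmax = 2 * 22050 = 44100 Hz

Step 2 — DFT bin spacing:
df = fs / N = 44100 / 4096 = 10.7666 Hz

10.7666 Hz


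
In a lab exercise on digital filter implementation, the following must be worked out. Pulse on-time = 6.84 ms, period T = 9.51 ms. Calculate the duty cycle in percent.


Duty cycle as a percentage:
DC = (t_on / T) * 100
   = (6.84 / 9.51) * 100
   = 0.719243 * 100
   = 71.92 %

71.92 %


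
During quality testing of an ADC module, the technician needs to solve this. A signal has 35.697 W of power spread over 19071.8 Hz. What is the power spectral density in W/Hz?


Power spectral density:
PSD = P / BW
    = 35.697 / 19071.8
    = 0.00187172 W/Hz

0.00187172 W/Hz


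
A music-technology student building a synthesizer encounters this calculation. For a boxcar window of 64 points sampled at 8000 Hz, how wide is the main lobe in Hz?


Main lobe width for a rectangular window:
Width = 2 * fs / N
      = 2 * 8000 / 64
      = 16000 / 64
      = 250.0 Hz

250.0 Hz


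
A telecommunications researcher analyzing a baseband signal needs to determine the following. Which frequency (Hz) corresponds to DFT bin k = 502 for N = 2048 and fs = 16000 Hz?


Frequency of DFT bin k:
f_k = k * fs / N
    = 502 * 16000 / 2048
    = 8032000 / 2048
    = 3921.875 Hz

3921.875 Hz


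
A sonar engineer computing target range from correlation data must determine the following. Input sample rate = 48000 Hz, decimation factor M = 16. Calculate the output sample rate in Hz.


Decimation reduces the sample rate:
fs_out = fs_in / M
       = 48000 / 16
       = 3000.0 Hz

3000.0 Hz


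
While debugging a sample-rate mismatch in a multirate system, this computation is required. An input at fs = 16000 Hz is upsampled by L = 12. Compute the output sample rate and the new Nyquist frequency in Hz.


Step 1 — output sample rate after interpolation by L:
fs_out = L * fs_in = 12 * 16000 = 192000 Hz

Step 2 — Nyquist frequency of the output stream:
f_Nyq = fs_out / 2 = 192000 / 2 = 96000.0 Hz

fs_out = 192000 Hz; f_Nyquist = 96000.0 Hz


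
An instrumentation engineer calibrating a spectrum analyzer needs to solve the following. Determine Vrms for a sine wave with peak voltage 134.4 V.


RMS voltage for a sinusoidal waveform:
V_rms = V_peak / sqrt(2)
      = 134.4 / 1.414214
      = 95.035 V

95.035 V


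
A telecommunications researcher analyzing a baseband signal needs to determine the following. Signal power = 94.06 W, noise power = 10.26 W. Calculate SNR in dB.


SNR in decibels:
SNR = 10 * log10(Ps / Pn)
    = 10 * log10(94.06 / 10.26)
    = 10 * log10(9.1676)
    = 10 * 0.9623
    = 9.62 dB

9.62 dB


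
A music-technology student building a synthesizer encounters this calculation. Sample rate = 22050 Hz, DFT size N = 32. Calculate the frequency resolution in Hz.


DFT frequency resolution:
df = fs / N
   = 22050 / 32
   = 689.0625 Hz

689.0625 Hz


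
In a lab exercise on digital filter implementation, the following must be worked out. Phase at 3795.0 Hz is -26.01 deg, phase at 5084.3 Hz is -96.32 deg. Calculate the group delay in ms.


Group delay from phase difference:
tau = -d(phi)/d(omega)
d(phi) = -70.31 deg = -1.227141 rad
d(omega) = 2*pi*(5084.3 - 3795.0) = 8100.9108 rad/s
tau = -(-1.227141) / 8100.9108
    = 0.1515 ms

0.1515 ms


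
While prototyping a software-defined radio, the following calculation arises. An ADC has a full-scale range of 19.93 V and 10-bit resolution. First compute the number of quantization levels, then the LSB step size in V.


Step 1 — number of quantization levels:
L = 2^N = 2^10 = 1024

Step 2 — LSB step size:
delta = Vfs / L
      = 19.93 / 1024
      = 0.01946289 V

Levels = 1024; step size = 0.01946289 V


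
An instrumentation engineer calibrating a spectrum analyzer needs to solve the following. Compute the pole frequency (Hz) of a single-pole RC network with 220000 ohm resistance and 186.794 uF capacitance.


Cutoff frequency of a first-order RC filter:
fc = 1 / (2 * pi * R * C)
C = 186.794 uF = 0.000186794 F
fc = 1 / (2 * pi * 220000 * 0.000186794)
   = 1 / 258.20548957925
   = 0.003873 Hz

0.003873 Hz


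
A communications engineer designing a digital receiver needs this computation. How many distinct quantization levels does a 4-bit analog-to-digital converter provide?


Number of quantization levels = 2^N
= 2^4
= 16

16


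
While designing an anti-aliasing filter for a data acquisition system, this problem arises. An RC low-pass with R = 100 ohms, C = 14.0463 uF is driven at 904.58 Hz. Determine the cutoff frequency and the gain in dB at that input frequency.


Step 1 — cutoff frequency:
fc = 1 / (2*pi*R*C)
C = 14.0463 uF = 1.40463e-05 F
fc = 1 / (2*pi*100*1.40463e-05)
   = 113.307 Hz

Step 2 — magnitude at f = 904.58 Hz:
|H(f)| = 1 / sqrt(1 + (f/fc)^2)
f/fc = 904.58 / 113.307 = 7.983443
|H| = 1 / sqrt(1 + 63.735362) = 0.124288
|H|_dB = 20*log10(0.124288) = -18.11 dB

fc = 113.307 Hz; |H(904.58 Hz)| = -18.11 dB


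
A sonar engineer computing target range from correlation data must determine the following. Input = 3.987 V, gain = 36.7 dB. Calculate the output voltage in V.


Output voltage from dB gain:
V_out = V_in * 10^(gain_dB / 20)
      = 3.987 * 10^(36.7 / 20)
      = 3.987 * 68.391165
      = 272.6756 V

272.6756 V


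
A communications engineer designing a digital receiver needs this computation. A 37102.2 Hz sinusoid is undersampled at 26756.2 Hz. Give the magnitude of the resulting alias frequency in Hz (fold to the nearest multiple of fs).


Compute the nearest integer multiple of fs to the signal:
n = round(37102.2 / 26756.2) = 1
f_alias = |37102.2 - 1 * 26756.2|
        = |37102.2 - 26756.2|
        = 10346.0 Hz

10346.0


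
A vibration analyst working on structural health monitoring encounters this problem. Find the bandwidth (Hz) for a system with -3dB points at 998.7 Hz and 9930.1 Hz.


Bandwidth is the difference of -3dB frequencies:
BW = f_high - f_low
   = 9930.1 - 998.7
   = 8931.4 Hz

8931.4 Hz


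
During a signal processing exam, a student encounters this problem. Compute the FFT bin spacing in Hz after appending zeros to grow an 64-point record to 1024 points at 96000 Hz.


Frequency resolution after zero-padding:
N_padded = 64 * 16 = 1024
df = fs / N_padded
   = 96000 / 1024
   = 93.75 Hz

93.75 Hz


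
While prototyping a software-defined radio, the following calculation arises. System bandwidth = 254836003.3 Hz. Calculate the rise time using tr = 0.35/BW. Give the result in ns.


Rise time from bandwidth relationship:
tr = 0.35 / BW
   = 0.35 / 254836003.3
   = 1.373432307e-09 s
   = 1.3734 ns

1.3734 ns


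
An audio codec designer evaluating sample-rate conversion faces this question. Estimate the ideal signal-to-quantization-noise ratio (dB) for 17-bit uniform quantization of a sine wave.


Theoretical SNR for a full-scale sinusoid:
SNR = 6.02 * N + 1.76
    = 6.02 * 17 + 1.76
    = 102.34 + 1.76
    = 104.1 dB

104.1 dB


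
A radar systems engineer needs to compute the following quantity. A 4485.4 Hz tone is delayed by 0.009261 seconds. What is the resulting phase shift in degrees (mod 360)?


Phase shift from frequency and time delay:
phi = 360 * f * t_delay
    = 360 * 4485.4 * 0.009261
    = 14954.14 degrees
    mod 360 = 194.14 degrees

194.14 degrees


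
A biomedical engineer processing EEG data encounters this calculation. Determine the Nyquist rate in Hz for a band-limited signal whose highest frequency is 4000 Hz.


The Nyquist rate is twice the maximum frequency component.
fs_min = 2 * fmax
      = 2 * 4000
      = 8000 Hz

8000


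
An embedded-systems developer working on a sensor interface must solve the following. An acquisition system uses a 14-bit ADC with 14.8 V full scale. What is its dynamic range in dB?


Dynamic range from full-scale to LSB:
V_min = V_max / 2^bits = 14.8 / 2^14
DR = 20 * log10(V_max / V_min)
   = 20 * log10(2^14)
   = 20 * 14 * log10(2)
   = 84.29 dB

84.29 dB


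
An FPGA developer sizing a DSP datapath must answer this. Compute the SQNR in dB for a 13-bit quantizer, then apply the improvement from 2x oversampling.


Step 1 — baseline SQNR at Nyquist:
SQNR_base = 6.02*N + 1.76
          = 6.02*13 + 1.76
          = 80.02 dB

Step 2 — oversampling processing gain:
G = 10*log10(OSR) = 10*log10(2) = 3.01 dB

Step 3 — total:
SQNR_total = 80.02 + 3.01 = 83.03 dB

Base SQNR = 80.02 dB; oversampled SQNR = 83.03 dB


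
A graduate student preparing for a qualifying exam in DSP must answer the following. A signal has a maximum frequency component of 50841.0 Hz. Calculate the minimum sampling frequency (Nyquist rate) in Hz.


The Nyquist rate is twice the maximum frequency component.
fs_min = 2 * fmax
      = 2 * 50841.0
      = 101682.0 Hz

101682.0


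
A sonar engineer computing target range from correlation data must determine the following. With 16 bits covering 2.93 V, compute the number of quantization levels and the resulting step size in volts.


Step 1 — number of quantization levels:
L = 2^N = 2^16 = 65536

Step 2 — LSB step size:
delta = Vfs / L
      = 2.93 / 65536
      = 4.471e-05 V

Levels = 65536; step size = 4.471e-05 V


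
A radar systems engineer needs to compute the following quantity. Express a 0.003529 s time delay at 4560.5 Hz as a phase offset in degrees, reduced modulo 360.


Phase shift from frequency and time delay:
phi = 360 * f * t_delay
    = 360 * 4560.5 * 0.003529
    = 5793.84 degrees
    mod 360 = 33.84 degrees

33.84 degrees


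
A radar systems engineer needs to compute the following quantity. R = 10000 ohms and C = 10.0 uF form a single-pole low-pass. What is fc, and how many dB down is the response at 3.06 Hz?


Step 1 — cutoff frequency:
fc = 1 / (2*pi*R*C)
C = 10.0 uF = 1e-05 F
fc = 1 / (2*pi*10000*1e-05)
   = 1.59155 Hz

Step 2 — magnitude at f = 3.06 Hz:
|H(f)| = 1 / sqrt(1 + (f/fc)^2)
f/fc = 3.06 / 1.59155 = 1.922654
|H| = 1 / sqrt(1 + 3.696598) = 0.4614326
|H|_dB = 20*log10(0.4614326) = -6.72 dB

fc = 1.59155 Hz; |H(3.06 Hz)| = -6.72 dB


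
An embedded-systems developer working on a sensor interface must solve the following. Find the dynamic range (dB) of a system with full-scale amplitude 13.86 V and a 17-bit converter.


Dynamic range from full-scale to LSB:
V_min = V_max / 2^bits = 13.86 / 2^17
DR = 20 * log10(V_max / V_min)
   = 20 * log10(2^17)
   = 20 * 17 * log10(2)
   = 102.35 dB

102.35 dB


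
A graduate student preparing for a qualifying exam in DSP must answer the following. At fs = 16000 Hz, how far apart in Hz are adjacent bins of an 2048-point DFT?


DFT frequency resolution:
df = fs / N
   = 16000 / 2048
   = 7.8125 Hz

7.8125 Hz


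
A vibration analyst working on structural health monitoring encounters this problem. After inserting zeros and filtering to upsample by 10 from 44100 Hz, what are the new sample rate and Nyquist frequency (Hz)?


Step 1 — output sample rate after interpolation by L:
fs_out = L * fs_in = 10 * 44100 = 441000 Hz

Step 2 — Nyquist frequency of the output stream:
f_Nyq = fs_out / 2 = 441000 / 2 = 220500.0 Hz

fs_out = 441000 Hz; f_Nyquist = 220500.0 Hz


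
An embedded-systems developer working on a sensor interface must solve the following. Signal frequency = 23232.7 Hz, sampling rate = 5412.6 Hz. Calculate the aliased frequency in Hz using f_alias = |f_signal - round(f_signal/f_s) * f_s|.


Compute the nearest integer multiple of fs to the signal:
n = round(23232.7 / 5412.6) = 4
f_alias = |23232.7 - 4 * 5412.6|
        = |23232.7 - 21650.4|
        = 1582.3 Hz

1582.3


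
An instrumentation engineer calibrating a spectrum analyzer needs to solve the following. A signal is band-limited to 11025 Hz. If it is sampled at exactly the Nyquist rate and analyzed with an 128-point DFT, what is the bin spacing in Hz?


Step 1 — Nyquist sampling rate:
fs = 2 * fmax = 2 * 11025 = 22050 Hz

Step 2 — DFT bin spacing:
df = fs / N = 22050 / 128 = 172.2656 Hz

172.2656 Hz


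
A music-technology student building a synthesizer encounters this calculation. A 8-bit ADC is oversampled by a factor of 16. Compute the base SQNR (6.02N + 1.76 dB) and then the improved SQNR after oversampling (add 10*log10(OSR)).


Step 1 — baseline SQNR at Nyquist:
SQNR_base = 6.02*N + 1.76
          = 6.02*8 + 1.76
          = 49.92 dB

Step 2 — oversampling processing gain:
G = 10*log10(OSR) = 10*log10(16) = 12.04 dB

Step 3 — total:
SQNR_total = 49.92 + 12.04 = 61.96 dB

Base SQNR = 49.92 dB; oversampled SQNR = 61.96 dB


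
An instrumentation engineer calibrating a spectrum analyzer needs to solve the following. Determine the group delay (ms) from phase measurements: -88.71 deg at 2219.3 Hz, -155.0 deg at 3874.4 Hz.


Group delay from phase difference:
tau = -d(phi)/d(omega)
d(phi) = -66.29 deg = -1.156979 rad
d(omega) = 2*pi*(3874.4 - 2219.3) = 10399.3 rad/s
tau = -(-1.156979) / 10399.3
    = 0.1113 ms

0.1113 ms


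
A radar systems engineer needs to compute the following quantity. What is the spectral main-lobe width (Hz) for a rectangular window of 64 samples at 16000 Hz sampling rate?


Main lobe width for a rectangular window:
Width = 2 * fs / N
      = 2 * 16000 / 64
      = 32000 / 64
      = 500.0 Hz

500.0 Hz


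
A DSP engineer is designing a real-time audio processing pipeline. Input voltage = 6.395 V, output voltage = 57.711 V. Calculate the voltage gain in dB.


Voltage gain in dB:
G = 20 * log10(Vout / Vin)
  = 20 * log10(57.711 / 6.395)
  = 20 * log10(9.024394)
  = 20 * 0.955418
  = 19.11 dB

19.11 dB


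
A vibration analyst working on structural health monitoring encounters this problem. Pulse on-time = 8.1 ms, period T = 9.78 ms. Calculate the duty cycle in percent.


Duty cycle as a percentage:
DC = (t_on / T) * 100
   = (8.1 / 9.78) * 100
   = 0.828221 * 100
   = 82.82 %

82.82 %


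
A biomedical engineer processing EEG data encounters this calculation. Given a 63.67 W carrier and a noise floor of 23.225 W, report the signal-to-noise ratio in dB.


SNR in decibels:
SNR = 10 * log10(Ps / Pn)
    = 10 * log10(63.67 / 23.225)
    = 10 * log10(2.7414)
    = 10 * 0.438
    = 4.38 dB

4.38 dB


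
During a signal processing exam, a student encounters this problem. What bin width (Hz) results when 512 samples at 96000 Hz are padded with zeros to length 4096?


Frequency resolution after zero-padding:
N_padded = 512 * 8 = 4096
df = fs / N_padded
   = 96000 / 4096
   = 23.4375 Hz

23.4375 Hz


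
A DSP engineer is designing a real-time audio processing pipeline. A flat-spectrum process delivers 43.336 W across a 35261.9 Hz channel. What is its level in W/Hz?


Power spectral density:
PSD = P / BW
    = 43.336 / 35261.9
    = 0.00122898 W/Hz

0.00122898 W/Hz


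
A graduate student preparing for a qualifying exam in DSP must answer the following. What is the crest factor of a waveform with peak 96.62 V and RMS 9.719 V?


Crest factor is the ratio of peak to RMS:
CF = V_peak / V_rms
   = 96.62 / 9.719
   = 9.9414

9.9414


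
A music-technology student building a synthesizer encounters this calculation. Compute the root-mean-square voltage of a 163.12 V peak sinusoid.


RMS voltage for a sinusoidal waveform:
V_rms = V_peak / sqrt(2)
      = 163.12 / 1.414214
      = 115.343 V

115.343 V


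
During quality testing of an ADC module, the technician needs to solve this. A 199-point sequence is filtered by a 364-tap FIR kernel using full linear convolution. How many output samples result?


Linear convolution output length:
L = N + M - 1
  = 199 + 364 - 1
  = 562 samples

562


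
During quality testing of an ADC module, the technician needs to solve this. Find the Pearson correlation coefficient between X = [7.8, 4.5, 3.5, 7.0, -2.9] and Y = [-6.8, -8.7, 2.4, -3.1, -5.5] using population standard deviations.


Pearson correlation coefficient (population):
r = cov(X,Y) / (std(X) * std(Y))
Mean X = 3.98, Mean Y = -4.34
Cov(X,Y) = -0.6348
Std(X) = 3.782803, Std(Y) = 3.830718
r = -0.0438

-0.0438


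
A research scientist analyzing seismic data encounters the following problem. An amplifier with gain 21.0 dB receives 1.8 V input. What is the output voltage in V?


Output voltage from dB gain:
V_out = V_in * 10^(gain_dB / 20)
      = 1.8 * 10^(21.0 / 20)
      = 1.8 * 11.220185
      = 20.1963 V

20.1963 V


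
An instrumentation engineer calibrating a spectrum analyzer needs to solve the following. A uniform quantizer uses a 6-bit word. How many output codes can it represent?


Number of quantization levels = 2^N
= 2^6
= 64

64


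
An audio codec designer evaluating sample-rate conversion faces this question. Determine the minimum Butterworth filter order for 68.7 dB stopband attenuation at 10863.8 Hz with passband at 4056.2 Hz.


Butterworth filter order formula:
n = log10(10^(A/10) - 1) / (2 * log10(f_stop/f_pass))
10^(68.7/10) - 1 = 7413101.413
f_stop/f_pass = 10863.8 / 4056.2 = 2.6783
n = 8.0283 -> ceil = 9

9


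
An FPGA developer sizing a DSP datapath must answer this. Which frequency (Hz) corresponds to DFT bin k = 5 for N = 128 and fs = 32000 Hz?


Frequency of DFT bin k:
f_k = k * fs / N
    = 5 * 32000 / 128
    = 160000 / 128
    = 1250.0 Hz

1250.0 Hz


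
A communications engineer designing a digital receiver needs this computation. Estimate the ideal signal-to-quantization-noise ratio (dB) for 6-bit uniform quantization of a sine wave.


Theoretical SNR for a full-scale sinusoid:
SNR = 6.02 * N + 1.76
    = 6.02 * 6 + 1.76
    = 36.12 + 1.76
    = 37.88 dB

37.88 dB


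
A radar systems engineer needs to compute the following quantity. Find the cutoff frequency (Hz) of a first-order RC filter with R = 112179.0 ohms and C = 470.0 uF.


Cutoff frequency of a first-order RC filter:
fc = 1 / (2 * pi * R * C)
C = 470.0 uF = 0.00047 F
fc = 1 / (2 * pi * 112179.0 * 0.00047)
   = 1 / 331.27547894983
   = 0.003019 Hz

0.003019 Hz


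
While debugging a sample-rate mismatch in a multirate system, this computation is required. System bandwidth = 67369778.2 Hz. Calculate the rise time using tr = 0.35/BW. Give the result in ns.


Rise time from bandwidth relationship:
tr = 0.35 / BW
   = 0.35 / 67369778.2
   = 5.195207842e-09 s
   = 5.1952 ns

5.1952 ns


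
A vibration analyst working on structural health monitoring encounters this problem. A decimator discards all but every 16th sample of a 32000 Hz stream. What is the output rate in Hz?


Decimation reduces the sample rate:
fs_out = fs_in / M
       = 32000 / 16
       = 2000.0 Hz

2000.0 Hz


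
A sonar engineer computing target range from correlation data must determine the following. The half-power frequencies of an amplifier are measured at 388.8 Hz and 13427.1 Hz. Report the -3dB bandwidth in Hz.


Bandwidth is the difference of -3dB frequencies:
BW = f_high - f_low
   = 13427.1 - 388.8
   = 13038.3 Hz

13038.3 Hz


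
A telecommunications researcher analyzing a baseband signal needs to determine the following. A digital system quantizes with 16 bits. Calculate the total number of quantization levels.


Number of quantization levels = 2^N
= 2^16
= 65536

65536


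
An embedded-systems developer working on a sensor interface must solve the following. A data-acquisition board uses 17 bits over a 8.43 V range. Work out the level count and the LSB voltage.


Step 1 — number of quantization levels:
L = 2^N = 2^17 = 131072

Step 2 — LSB step size:
delta = Vfs / L
      = 8.43 / 131072
      = 6.432e-05 V

Levels = 131072; step size = 6.432e-05 V


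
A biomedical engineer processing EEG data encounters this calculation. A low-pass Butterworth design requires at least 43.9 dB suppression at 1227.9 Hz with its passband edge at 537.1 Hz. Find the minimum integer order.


Butterworth filter order formula:
n = log10(10^(A/10) - 1) / (2 * log10(f_stop/f_pass))
10^(43.9/10) - 1 = 24546.0892
f_stop/f_pass = 1227.9 / 537.1 = 2.2862
n = 6.1123 -> ceil = 7

7


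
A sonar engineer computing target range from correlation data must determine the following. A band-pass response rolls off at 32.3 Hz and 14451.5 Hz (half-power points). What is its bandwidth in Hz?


Bandwidth is the difference of -3dB frequencies:
BW = f_high - f_low
   = 14451.5 - 32.3
   = 14419.2 Hz

14419.2 Hz
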